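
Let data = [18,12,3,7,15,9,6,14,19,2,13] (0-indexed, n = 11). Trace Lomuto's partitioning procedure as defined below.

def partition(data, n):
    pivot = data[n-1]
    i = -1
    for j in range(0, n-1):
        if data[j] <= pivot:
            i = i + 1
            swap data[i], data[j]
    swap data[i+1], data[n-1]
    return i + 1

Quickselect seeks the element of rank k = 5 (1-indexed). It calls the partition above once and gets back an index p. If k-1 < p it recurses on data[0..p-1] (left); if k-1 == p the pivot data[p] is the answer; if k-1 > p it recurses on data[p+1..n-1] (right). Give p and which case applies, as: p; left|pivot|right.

pivot=13, i=-1
j=0: 18>13, skip
j=1: 12≤13, i=0, swap(0,1) ⇒ [12,18,3,7,15,9,6,14,19,2,13]
j=2: 3≤13, i=1, swap(1,2) ⇒ [12,3,18,7,15,9,6,14,19,2,13]
j=3: 7≤13, i=2, swap(2,3) ⇒ [12,3,7,18,15,9,6,14,19,2,13]
j=4: 15>13, skip
j=5: 9≤13, i=3, swap(3,5) ⇒ [12,3,7,9,15,18,6,14,19,2,13]
j=6: 6≤13, i=4, swap(4,6) ⇒ [12,3,7,9,6,18,15,14,19,2,13]
j=7: 14>13, skip
j=8: 19>13, skip
j=9: 2≤13, i=5, swap(5,9) ⇒ [12,3,7,9,6,2,15,14,19,18,13]
swap(6,10) ⇒ [12,3,7,9,6,2,13,14,19,18,15]; return 6
p = 6; k-1 = 4 < 6 ⇒ left

6; left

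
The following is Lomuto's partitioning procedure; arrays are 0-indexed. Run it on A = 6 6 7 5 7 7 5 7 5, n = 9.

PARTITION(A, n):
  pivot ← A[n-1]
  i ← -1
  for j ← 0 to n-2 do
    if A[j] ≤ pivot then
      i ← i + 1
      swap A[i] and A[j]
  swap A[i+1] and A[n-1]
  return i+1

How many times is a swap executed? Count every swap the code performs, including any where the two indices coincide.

3

pivot=5, i=-1
j=0: 6>5, skip
j=1: 6>5, skip
j=2: 7>5, skip
j=3: 5≤5, i=0, swap(0,3) ⇒ 5 6 7 6 7 7 5 7 5
j=4: 7>5, skip
j=5: 7>5, skip
j=6: 5≤5, i=1, swap(1,6) ⇒ 5 5 7 6 7 7 6 7 5
j=7: 7>5, skip
swap(2,8) ⇒ 5 5 5 6 7 7 6 7 7; return 2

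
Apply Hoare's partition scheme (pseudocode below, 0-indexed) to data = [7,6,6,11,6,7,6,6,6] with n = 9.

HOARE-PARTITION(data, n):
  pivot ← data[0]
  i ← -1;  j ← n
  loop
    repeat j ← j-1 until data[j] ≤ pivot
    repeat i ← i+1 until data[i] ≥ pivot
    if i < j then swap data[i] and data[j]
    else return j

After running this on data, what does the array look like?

[6,6,6,6,6,6,7,11,7]

pivot=7
j stops at 8 (6), i stops at 0 (7); swap ⇒ [6,6,6,11,6,7,6,6,7]
j stops at 7 (6), i stops at 3 (11); swap ⇒ [6,6,6,6,6,7,6,11,7]
j stops at 6 (6), i stops at 5 (7); swap ⇒ [6,6,6,6,6,6,7,11,7]
j stops at 5, i stops at 6; i≥j ⇒ return 5. data=[6,6,6,6,6,6,7,11,7]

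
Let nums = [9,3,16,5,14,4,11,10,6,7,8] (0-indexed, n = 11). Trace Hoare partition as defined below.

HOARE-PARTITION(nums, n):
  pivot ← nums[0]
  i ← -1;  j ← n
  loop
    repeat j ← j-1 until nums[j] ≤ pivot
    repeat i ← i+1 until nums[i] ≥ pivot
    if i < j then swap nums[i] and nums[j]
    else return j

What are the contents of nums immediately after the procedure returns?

pivot = nums[0] = 9; i = -1, j = 11
j→10 (nums[10]=8≤9), i→0 (nums[0]=9≥9); i<j, swap → [8,3,16,5,14,4,11,10,6,7,9]
j→9 (nums[9]=7≤9), i→2 (nums[2]=16≥9); i<j, swap → [8,3,7,5,14,4,11,10,6,16,9]
j→8 (nums[8]=6≤9), i→4 (nums[4]=14≥9); i<j, swap → [8,3,7,5,6,4,11,10,14,16,9]
j→5, i→6; i≥j, return j=5. nums = [8,3,7,5,6,4,11,10,14,16,9]

[8,3,7,5,6,4,11,10,14,16,9]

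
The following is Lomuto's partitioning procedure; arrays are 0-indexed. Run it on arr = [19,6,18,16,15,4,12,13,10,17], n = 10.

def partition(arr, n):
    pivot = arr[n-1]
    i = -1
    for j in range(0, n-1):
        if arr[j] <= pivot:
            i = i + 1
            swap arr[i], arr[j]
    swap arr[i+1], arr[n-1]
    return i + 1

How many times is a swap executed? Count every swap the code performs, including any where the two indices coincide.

pivot = arr[9] = 17; i = -1
j=0: arr[0]=19 > 17 → no swap
j=1: arr[1]=6 ≤ 17 → i=0, swap arr[0],arr[1] → [6,19,18,16,15,4,12,13,10,17]
j=2: arr[2]=18 > 17 → no swap
j=3: arr[3]=16 ≤ 17 → i=1, swap arr[1],arr[3] → [6,16,18,19,15,4,12,13,10,17]
j=4: arr[4]=15 ≤ 17 → i=2, swap arr[2],arr[4] → [6,16,15,19,18,4,12,13,10,17]
j=5: arr[5]=4 ≤ 17 → i=3, swap arr[3],arr[5] → [6,16,15,4,18,19,12,13,10,17]
j=6: arr[6]=12 ≤ 17 → i=4, swap arr[4],arr[6] → [6,16,15,4,12,19,18,13,10,17]
j=7: arr[7]=13 ≤ 17 → i=5, swap arr[5],arr[7] → [6,16,15,4,12,13,18,19,10,17]
j=8: arr[8]=10 ≤ 17 → i=6, swap arr[6],arr[8] → [6,16,15,4,12,13,10,19,18,17]
final swap arr[7],arr[9] → [6,16,15,4,12,13,10,17,18,19]; return 7

8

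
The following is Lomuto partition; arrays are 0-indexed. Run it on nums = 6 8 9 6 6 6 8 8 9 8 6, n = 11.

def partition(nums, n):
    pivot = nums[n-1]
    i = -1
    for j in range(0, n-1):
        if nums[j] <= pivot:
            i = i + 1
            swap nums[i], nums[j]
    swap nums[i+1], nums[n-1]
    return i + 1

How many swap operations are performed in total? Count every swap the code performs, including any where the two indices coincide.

pivot = nums[10] = 6; i = -1
j=0: nums[0]=6 ≤ 6 → i=0, swap nums[0],nums[0] (no change) → 6 8 9 6 6 6 8 8 9 8 6
j=1: nums[1]=8 > 6 → no swap
j=2: nums[2]=9 > 6 → no swap
j=3: nums[3]=6 ≤ 6 → i=1, swap nums[1],nums[3] → 6 6 9 8 6 6 8 8 9 8 6
j=4: nums[4]=6 ≤ 6 → i=2, swap nums[2],nums[4] → 6 6 6 8 9 6 8 8 9 8 6
j=5: nums[5]=6 ≤ 6 → i=3, swap nums[3],nums[5] → 6 6 6 6 9 8 8 8 9 8 6
j=6: nums[6]=8 > 6 → no swap
j=7: nums[7]=8 > 6 → no swap
j=8: nums[8]=9 > 6 → no swap
j=9: nums[9]=8 > 6 → no swap
final swap nums[4],nums[10] → 6 6 6 6 6 8 8 8 9 8 9; return 4

5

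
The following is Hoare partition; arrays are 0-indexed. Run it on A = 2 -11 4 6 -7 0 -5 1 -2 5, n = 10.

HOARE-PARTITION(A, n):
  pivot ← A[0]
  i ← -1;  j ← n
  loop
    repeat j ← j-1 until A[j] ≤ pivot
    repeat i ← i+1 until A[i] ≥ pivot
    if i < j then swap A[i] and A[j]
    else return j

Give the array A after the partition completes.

-2 -11 1 -5 -7 0 6 4 2 5

pivot=2
j stops at 8 (-2), i stops at 0 (2); swap ⇒ -2 -11 4 6 -7 0 -5 1 2 5
j stops at 7 (1), i stops at 2 (4); swap ⇒ -2 -11 1 6 -7 0 -5 4 2 5
j stops at 6 (-5), i stops at 3 (6); swap ⇒ -2 -11 1 -5 -7 0 6 4 2 5
j stops at 5, i stops at 6; i≥j ⇒ return 5. A=-2 -11 1 -5 -7 0 6 4 2 5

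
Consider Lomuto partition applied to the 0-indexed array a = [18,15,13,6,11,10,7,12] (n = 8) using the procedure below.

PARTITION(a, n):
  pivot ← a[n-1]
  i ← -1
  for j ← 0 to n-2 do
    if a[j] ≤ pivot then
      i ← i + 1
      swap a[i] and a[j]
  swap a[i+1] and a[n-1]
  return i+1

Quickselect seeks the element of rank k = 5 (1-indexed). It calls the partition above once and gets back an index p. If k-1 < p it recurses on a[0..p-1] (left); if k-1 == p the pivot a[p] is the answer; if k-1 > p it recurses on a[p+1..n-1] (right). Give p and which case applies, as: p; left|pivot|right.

pivot=12, i=-1
j=0: 18>12, skip
j=1: 15>12, skip
j=2: 13>12, skip
j=3: 6≤12, i=0, swap(0,3) ⇒ [6,15,13,18,11,10,7,12]
j=4: 11≤12, i=1, swap(1,4) ⇒ [6,11,13,18,15,10,7,12]
j=5: 10≤12, i=2, swap(2,5) ⇒ [6,11,10,18,15,13,7,12]
j=6: 7≤12, i=3, swap(3,6) ⇒ [6,11,10,7,15,13,18,12]
swap(4,7) ⇒ [6,11,10,7,12,13,18,15]; return 4
p = 4; k-1 = 4 == 4 ⇒ pivot

4; pivot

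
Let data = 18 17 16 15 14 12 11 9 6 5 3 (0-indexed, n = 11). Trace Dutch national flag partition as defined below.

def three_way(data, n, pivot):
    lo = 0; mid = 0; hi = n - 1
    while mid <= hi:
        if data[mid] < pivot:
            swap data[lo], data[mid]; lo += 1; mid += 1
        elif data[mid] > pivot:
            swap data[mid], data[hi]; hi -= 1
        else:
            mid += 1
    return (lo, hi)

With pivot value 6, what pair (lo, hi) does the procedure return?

(2, 2)

pivot = 6; lo=0, mid=0, hi=10
data[mid]=18>6: swap data[0],data[10]; hi=9 → 3 17 16 15 14 12 11 9 6 5 18
data[mid]=3<6: swap data[0],data[0]; lo=1,mid=1 → 3 17 16 15 14 12 11 9 6 5 18
data[mid]=17>6: swap data[1],data[9]; hi=8 → 3 5 16 15 14 12 11 9 6 17 18
data[mid]=5<6: swap data[1],data[1]; lo=2,mid=2 → 3 5 16 15 14 12 11 9 6 17 18
data[mid]=16>6: swap data[2],data[8]; hi=7 → 3 5 6 15 14 12 11 9 16 17 18
data[mid]=6=6: mid=3
data[mid]=15>6: swap data[3],data[7]; hi=6 → 3 5 6 9 14 12 11 15 16 17 18
data[mid]=9>6: swap data[3],data[6]; hi=5 → 3 5 6 11 14 12 9 15 16 17 18
data[mid]=11>6: swap data[3],data[5]; hi=4 → 3 5 6 12 14 11 9 15 16 17 18
data[mid]=12>6: swap data[3],data[4]; hi=3 → 3 5 6 14 12 11 9 15 16 17 18
data[mid]=14>6: swap data[3],data[3]; hi=2 → 3 5 6 14 12 11 9 15 16 17 18
end: lo=2, hi=2; data = 3 5 6 14 12 11 9 15 16 17 18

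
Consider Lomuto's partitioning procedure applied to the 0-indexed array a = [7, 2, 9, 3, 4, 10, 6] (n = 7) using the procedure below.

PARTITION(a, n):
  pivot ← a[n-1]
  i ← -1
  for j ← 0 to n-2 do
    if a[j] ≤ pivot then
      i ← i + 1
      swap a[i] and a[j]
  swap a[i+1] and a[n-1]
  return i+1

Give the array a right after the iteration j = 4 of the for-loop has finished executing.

pivot=6, i=-1
j=0: 7>6, skip
j=1: 2≤6, i=0, swap(0,1) ⇒ [2, 7, 9, 3, 4, 10, 6]
j=2: 9>6, skip
j=3: 3≤6, i=1, swap(1,3) ⇒ [2, 3, 9, 7, 4, 10, 6]
j=4: 4≤6, i=2, swap(2,4) ⇒ [2, 3, 4, 7, 9, 10, 6]
(after j=4) a = [2, 3, 4, 7, 9, 10, 6]

[2, 3, 4, 7, 9, 10, 6]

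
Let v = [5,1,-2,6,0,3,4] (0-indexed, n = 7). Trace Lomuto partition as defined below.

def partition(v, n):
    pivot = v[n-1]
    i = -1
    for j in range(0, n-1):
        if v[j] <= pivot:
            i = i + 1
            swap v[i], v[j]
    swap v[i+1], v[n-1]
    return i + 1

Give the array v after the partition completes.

[1,-2,0,3,4,6,5]

pivot=4, i=-1
j=0: 5>4, skip
j=1: 1≤4, i=0, swap(0,1) ⇒ [1,5,-2,6,0,3,4]
j=2: -2≤4, i=1, swap(1,2) ⇒ [1,-2,5,6,0,3,4]
j=3: 6>4, skip
j=4: 0≤4, i=2, swap(2,4) ⇒ [1,-2,0,6,5,3,4]
j=5: 3≤4, i=3, swap(3,5) ⇒ [1,-2,0,3,5,6,4]
swap(4,6) ⇒ [1,-2,0,3,4,6,5]; return 4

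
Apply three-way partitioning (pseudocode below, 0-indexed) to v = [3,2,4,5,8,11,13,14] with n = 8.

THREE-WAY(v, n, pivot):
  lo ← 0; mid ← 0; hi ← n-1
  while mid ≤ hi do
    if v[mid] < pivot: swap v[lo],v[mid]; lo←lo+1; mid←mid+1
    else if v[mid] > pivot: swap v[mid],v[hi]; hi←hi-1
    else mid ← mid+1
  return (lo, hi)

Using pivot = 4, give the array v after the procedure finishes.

pivot = 4; lo=0, mid=0, hi=7
v[mid]=3<4: swap v[0],v[0]; lo=1,mid=1 → [3,2,4,5,8,11,13,14]
v[mid]=2<4: swap v[1],v[1]; lo=2,mid=2 → [3,2,4,5,8,11,13,14]
v[mid]=4=4: mid=3
v[mid]=5>4: swap v[3],v[7]; hi=6 → [3,2,4,14,8,11,13,5]
v[mid]=14>4: swap v[3],v[6]; hi=5 → [3,2,4,13,8,11,14,5]
v[mid]=13>4: swap v[3],v[5]; hi=4 → [3,2,4,11,8,13,14,5]
v[mid]=11>4: swap v[3],v[4]; hi=3 → [3,2,4,8,11,13,14,5]
v[mid]=8>4: swap v[3],v[3]; hi=2 → [3,2,4,8,11,13,14,5]
end: lo=2, hi=2; v = [3,2,4,8,11,13,14,5]

[3,2,4,8,11,13,14,5]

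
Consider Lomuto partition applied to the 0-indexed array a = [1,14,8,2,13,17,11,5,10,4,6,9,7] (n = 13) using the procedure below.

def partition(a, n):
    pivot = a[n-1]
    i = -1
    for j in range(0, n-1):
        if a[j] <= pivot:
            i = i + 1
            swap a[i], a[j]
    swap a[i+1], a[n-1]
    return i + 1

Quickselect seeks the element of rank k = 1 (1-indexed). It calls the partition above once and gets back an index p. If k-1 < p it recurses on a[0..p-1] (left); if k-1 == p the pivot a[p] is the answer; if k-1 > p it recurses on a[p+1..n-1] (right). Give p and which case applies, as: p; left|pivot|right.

pivot = a[12] = 7; i = -1
j=0: a[0]=1 ≤ 7 → i=0, swap a[0],a[0] (no change) → [1,14,8,2,13,17,11,5,10,4,6,9,7]
j=1: a[1]=14 > 7 → no swap
j=2: a[2]=8 > 7 → no swap
j=3: a[3]=2 ≤ 7 → i=1, swap a[1],a[3] → [1,2,8,14,13,17,11,5,10,4,6,9,7]
j=4: a[4]=13 > 7 → no swap
j=5: a[5]=17 > 7 → no swap
j=6: a[6]=11 > 7 → no swap
j=7: a[7]=5 ≤ 7 → i=2, swap a[2],a[7] → [1,2,5,14,13,17,11,8,10,4,6,9,7]
j=8: a[8]=10 > 7 → no swap
j=9: a[9]=4 ≤ 7 → i=3, swap a[3],a[9] → [1,2,5,4,13,17,11,8,10,14,6,9,7]
j=10: a[10]=6 ≤ 7 → i=4, swap a[4],a[10] → [1,2,5,4,6,17,11,8,10,14,13,9,7]
j=11: a[11]=9 > 7 → no swap
final swap a[5],a[12] → [1,2,5,4,6,7,11,8,10,14,13,9,17]; return 5
p = 5; k-1 = 0 < 5 ⇒ left

5; left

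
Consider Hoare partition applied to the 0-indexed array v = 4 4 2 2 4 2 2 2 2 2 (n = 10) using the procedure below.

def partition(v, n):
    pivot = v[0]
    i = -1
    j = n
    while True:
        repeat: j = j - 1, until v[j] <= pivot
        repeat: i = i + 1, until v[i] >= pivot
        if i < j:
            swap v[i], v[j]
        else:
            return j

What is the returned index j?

6

pivot=4
j stops at 9 (2), i stops at 0 (4); swap ⇒ 2 4 2 2 4 2 2 2 2 4
j stops at 8 (2), i stops at 1 (4); swap ⇒ 2 2 2 2 4 2 2 2 4 4
j stops at 7 (2), i stops at 4 (4); swap ⇒ 2 2 2 2 2 2 2 4 4 4
j stops at 6, i stops at 7; i≥j ⇒ return 6. v=2 2 2 2 2 2 2 4 4 4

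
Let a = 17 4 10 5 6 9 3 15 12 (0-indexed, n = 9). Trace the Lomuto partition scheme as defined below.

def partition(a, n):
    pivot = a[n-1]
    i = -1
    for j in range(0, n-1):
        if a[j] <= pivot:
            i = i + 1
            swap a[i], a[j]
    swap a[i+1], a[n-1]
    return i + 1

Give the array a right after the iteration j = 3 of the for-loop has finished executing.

4 10 5 17 6 9 3 15 12

pivot = a[8] = 12; i = -1
j=0: a[0]=17 > 12 → no swap
j=1: a[1]=4 ≤ 12 → i=0, swap a[0],a[1] → 4 17 10 5 6 9 3 15 12
j=2: a[2]=10 ≤ 12 → i=1, swap a[1],a[2] → 4 10 17 5 6 9 3 15 12
j=3: a[3]=5 ≤ 12 → i=2, swap a[2],a[3] → 4 10 5 17 6 9 3 15 12
(after j=3) a = 4 10 5 17 6 9 3 15 12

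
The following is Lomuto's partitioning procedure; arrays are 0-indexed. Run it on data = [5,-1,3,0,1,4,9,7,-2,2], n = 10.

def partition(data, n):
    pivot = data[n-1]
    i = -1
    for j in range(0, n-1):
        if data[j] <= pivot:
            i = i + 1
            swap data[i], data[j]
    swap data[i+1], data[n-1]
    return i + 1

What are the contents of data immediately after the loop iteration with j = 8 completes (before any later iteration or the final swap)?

pivot = data[9] = 2; i = -1
j=0: data[0]=5 > 2 → no swap
j=1: data[1]=-1 ≤ 2 → i=0, swap data[0],data[1] → [-1,5,3,0,1,4,9,7,-2,2]
j=2: data[2]=3 > 2 → no swap
j=3: data[3]=0 ≤ 2 → i=1, swap data[1],data[3] → [-1,0,3,5,1,4,9,7,-2,2]
j=4: data[4]=1 ≤ 2 → i=2, swap data[2],data[4] → [-1,0,1,5,3,4,9,7,-2,2]
j=5: data[5]=4 > 2 → no swap
j=6: data[6]=9 > 2 → no swap
j=7: data[7]=7 > 2 → no swap
j=8: data[8]=-2 ≤ 2 → i=3, swap data[3],data[8] → [-1,0,1,-2,3,4,9,7,5,2]
(after j=8) data = [-1,0,1,-2,3,4,9,7,5,2]

[-1,0,1,-2,3,4,9,7,5,2]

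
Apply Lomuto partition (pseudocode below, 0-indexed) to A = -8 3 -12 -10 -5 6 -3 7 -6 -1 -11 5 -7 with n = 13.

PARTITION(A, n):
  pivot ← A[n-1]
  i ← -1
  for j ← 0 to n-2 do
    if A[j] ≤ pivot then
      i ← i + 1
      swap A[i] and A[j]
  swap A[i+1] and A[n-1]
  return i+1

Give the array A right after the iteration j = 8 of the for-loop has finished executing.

pivot = A[12] = -7; i = -1
j=0: A[0]=-8 ≤ -7 → i=0, swap A[0],A[0] (no change) → -8 3 -12 -10 -5 6 -3 7 -6 -1 -11 5 -7
j=1: A[1]=3 > -7 → no swap
j=2: A[2]=-12 ≤ -7 → i=1, swap A[1],A[2] → -8 -12 3 -10 -5 6 -3 7 -6 -1 -11 5 -7
j=3: A[3]=-10 ≤ -7 → i=2, swap A[2],A[3] → -8 -12 -10 3 -5 6 -3 7 -6 -1 -11 5 -7
j=4: A[4]=-5 > -7 → no swap
j=5: A[5]=6 > -7 → no swap
j=6: A[6]=-3 > -7 → no swap
j=7: A[7]=7 > -7 → no swap
j=8: A[8]=-6 > -7 → no swap
(after j=8) A = -8 -12 -10 3 -5 6 -3 7 -6 -1 -11 5 -7

-8 -12 -10 3 -5 6 -3 7 -6 -1 -11 5 -7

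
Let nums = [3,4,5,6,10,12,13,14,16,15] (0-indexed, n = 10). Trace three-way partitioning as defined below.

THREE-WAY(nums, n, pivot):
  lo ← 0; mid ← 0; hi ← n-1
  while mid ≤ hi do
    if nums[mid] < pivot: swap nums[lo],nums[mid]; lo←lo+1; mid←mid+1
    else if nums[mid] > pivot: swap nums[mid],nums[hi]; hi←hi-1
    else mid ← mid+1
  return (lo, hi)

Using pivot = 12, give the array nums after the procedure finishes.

[3,4,5,6,10,12,14,16,15,13]

lo=0 mid=0 hi=9
3<12: swap(0,0), lo=1 mid=1 ⇒ [3,4,5,6,10,12,13,14,16,15]
4<12: swap(1,1), lo=2 mid=2 ⇒ [3,4,5,6,10,12,13,14,16,15]
5<12: swap(2,2), lo=3 mid=3 ⇒ [3,4,5,6,10,12,13,14,16,15]
6<12: swap(3,3), lo=4 mid=4 ⇒ [3,4,5,6,10,12,13,14,16,15]
10<12: swap(4,4), lo=5 mid=5 ⇒ [3,4,5,6,10,12,13,14,16,15]
12=12: mid=6
13>12: swap(6,9), hi=8 ⇒ [3,4,5,6,10,12,15,14,16,13]
15>12: swap(6,8), hi=7 ⇒ [3,4,5,6,10,12,16,14,15,13]
16>12: swap(6,7), hi=6 ⇒ [3,4,5,6,10,12,14,16,15,13]
14>12: swap(6,6), hi=5 ⇒ [3,4,5,6,10,12,14,16,15,13]
done. lo=5 hi=5; nums=[3,4,5,6,10,12,14,16,15,13]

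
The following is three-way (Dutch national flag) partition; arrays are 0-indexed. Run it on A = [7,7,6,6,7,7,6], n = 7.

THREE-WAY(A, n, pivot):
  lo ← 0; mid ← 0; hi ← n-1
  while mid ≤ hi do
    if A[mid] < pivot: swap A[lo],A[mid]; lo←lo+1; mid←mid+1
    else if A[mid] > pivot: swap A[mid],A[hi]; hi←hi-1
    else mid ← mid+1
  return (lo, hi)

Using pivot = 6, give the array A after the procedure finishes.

[6,6,6,7,7,7,7]

lo=0 mid=0 hi=6
7>6: swap(0,6), hi=5 ⇒ [6,7,6,6,7,7,7]
6=6: mid=1
7>6: swap(1,5), hi=4 ⇒ [6,7,6,6,7,7,7]
7>6: swap(1,4), hi=3 ⇒ [6,7,6,6,7,7,7]
7>6: swap(1,3), hi=2 ⇒ [6,6,6,7,7,7,7]
6=6: mid=2
6=6: mid=3
done. lo=0 hi=2; A=[6,6,6,7,7,7,7]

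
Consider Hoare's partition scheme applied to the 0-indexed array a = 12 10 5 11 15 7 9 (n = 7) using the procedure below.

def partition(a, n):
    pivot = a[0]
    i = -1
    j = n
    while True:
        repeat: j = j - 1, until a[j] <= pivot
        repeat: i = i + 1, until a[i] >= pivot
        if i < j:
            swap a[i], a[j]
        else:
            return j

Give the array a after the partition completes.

9 10 5 11 7 15 12

pivot = a[0] = 12; i = -1, j = 7
j→6 (a[6]=9≤12), i→0 (a[0]=12≥12); i<j, swap → 9 10 5 11 15 7 12
j→5 (a[5]=7≤12), i→4 (a[4]=15≥12); i<j, swap → 9 10 5 11 7 15 12
j→4, i→5; i≥j, return j=4. a = 9 10 5 11 7 15 12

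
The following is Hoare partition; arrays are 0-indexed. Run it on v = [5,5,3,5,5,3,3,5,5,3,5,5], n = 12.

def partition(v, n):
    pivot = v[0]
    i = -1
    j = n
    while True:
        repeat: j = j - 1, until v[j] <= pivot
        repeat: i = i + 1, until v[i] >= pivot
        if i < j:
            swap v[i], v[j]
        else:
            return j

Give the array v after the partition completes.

pivot = v[0] = 5; i = -1, j = 12
j→11 (v[11]=5≤5), i→0 (v[0]=5≥5); i<j, swap → [5,5,3,5,5,3,3,5,5,3,5,5]
j→10 (v[10]=5≤5), i→1 (v[1]=5≥5); i<j, swap → [5,5,3,5,5,3,3,5,5,3,5,5]
j→9 (v[9]=3≤5), i→3 (v[3]=5≥5); i<j, swap → [5,5,3,3,5,3,3,5,5,5,5,5]
j→8 (v[8]=5≤5), i→4 (v[4]=5≥5); i<j, swap → [5,5,3,3,5,3,3,5,5,5,5,5]
j→7, i→7; i≥j, return j=7. v = [5,5,3,3,5,3,3,5,5,5,5,5]

[5,5,3,3,5,3,3,5,5,5,5,5]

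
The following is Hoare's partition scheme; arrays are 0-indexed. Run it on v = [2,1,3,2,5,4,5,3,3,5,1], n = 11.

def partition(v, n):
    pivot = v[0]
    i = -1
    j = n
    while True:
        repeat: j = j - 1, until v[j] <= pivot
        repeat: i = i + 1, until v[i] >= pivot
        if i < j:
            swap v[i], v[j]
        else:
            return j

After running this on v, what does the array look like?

[1,1,2,3,5,4,5,3,3,5,2]

pivot = v[0] = 2; i = -1, j = 11
j→10 (v[10]=1≤2), i→0 (v[0]=2≥2); i<j, swap → [1,1,3,2,5,4,5,3,3,5,2]
j→3 (v[3]=2≤2), i→2 (v[2]=3≥2); i<j, swap → [1,1,2,3,5,4,5,3,3,5,2]
j→2, i→3; i≥j, return j=2. v = [1,1,2,3,5,4,5,3,3,5,2]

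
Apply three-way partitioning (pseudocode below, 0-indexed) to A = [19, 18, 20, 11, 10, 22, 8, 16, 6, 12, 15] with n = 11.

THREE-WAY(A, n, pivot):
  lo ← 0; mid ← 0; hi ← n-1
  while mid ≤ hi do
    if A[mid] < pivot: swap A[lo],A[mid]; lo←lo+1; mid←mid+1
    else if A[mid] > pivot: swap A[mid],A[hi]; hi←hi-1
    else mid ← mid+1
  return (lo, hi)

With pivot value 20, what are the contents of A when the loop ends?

[19, 18, 11, 10, 15, 8, 16, 6, 12, 20, 22]

pivot = 20; lo=0, mid=0, hi=10
A[mid]=19<20: swap A[0],A[0]; lo=1,mid=1 → [19, 18, 20, 11, 10, 22, 8, 16, 6, 12, 15]
A[mid]=18<20: swap A[1],A[1]; lo=2,mid=2 → [19, 18, 20, 11, 10, 22, 8, 16, 6, 12, 15]
A[mid]=20=20: mid=3
A[mid]=11<20: swap A[2],A[3]; lo=3,mid=4 → [19, 18, 11, 20, 10, 22, 8, 16, 6, 12, 15]
A[mid]=10<20: swap A[3],A[4]; lo=4,mid=5 → [19, 18, 11, 10, 20, 22, 8, 16, 6, 12, 15]
A[mid]=22>20: swap A[5],A[10]; hi=9 → [19, 18, 11, 10, 20, 15, 8, 16, 6, 12, 22]
A[mid]=15<20: swap A[4],A[5]; lo=5,mid=6 → [19, 18, 11, 10, 15, 20, 8, 16, 6, 12, 22]
A[mid]=8<20: swap A[5],A[6]; lo=6,mid=7 → [19, 18, 11, 10, 15, 8, 20, 16, 6, 12, 22]
A[mid]=16<20: swap A[6],A[7]; lo=7,mid=8 → [19, 18, 11, 10, 15, 8, 16, 20, 6, 12, 22]
A[mid]=6<20: swap A[7],A[8]; lo=8,mid=9 → [19, 18, 11, 10, 15, 8, 16, 6, 20, 12, 22]
A[mid]=12<20: swap A[8],A[9]; lo=9,mid=10 → [19, 18, 11, 10, 15, 8, 16, 6, 12, 20, 22]
end: lo=9, hi=9; A = [19, 18, 11, 10, 15, 8, 16, 6, 12, 20, 22]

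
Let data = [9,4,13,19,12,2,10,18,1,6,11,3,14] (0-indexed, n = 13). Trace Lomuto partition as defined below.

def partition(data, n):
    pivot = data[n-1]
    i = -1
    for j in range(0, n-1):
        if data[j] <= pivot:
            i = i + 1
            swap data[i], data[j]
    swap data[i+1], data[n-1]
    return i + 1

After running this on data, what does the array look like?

[9,4,13,12,2,10,1,6,11,3,14,18,19]

pivot=14, i=-1
j=0: 9≤14, i=0, swap(0,0) ⇒ [9,4,13,19,12,2,10,18,1,6,11,3,14]
j=1: 4≤14, i=1, swap(1,1) ⇒ [9,4,13,19,12,2,10,18,1,6,11,3,14]
j=2: 13≤14, i=2, swap(2,2) ⇒ [9,4,13,19,12,2,10,18,1,6,11,3,14]
j=3: 19>14, skip
j=4: 12≤14, i=3, swap(3,4) ⇒ [9,4,13,12,19,2,10,18,1,6,11,3,14]
j=5: 2≤14, i=4, swap(4,5) ⇒ [9,4,13,12,2,19,10,18,1,6,11,3,14]
j=6: 10≤14, i=5, swap(5,6) ⇒ [9,4,13,12,2,10,19,18,1,6,11,3,14]
j=7: 18>14, skip
j=8: 1≤14, i=6, swap(6,8) ⇒ [9,4,13,12,2,10,1,18,19,6,11,3,14]
j=9: 6≤14, i=7, swap(7,9) ⇒ [9,4,13,12,2,10,1,6,19,18,11,3,14]
j=10: 11≤14, i=8, swap(8,10) ⇒ [9,4,13,12,2,10,1,6,11,18,19,3,14]
j=11: 3≤14, i=9, swap(9,11) ⇒ [9,4,13,12,2,10,1,6,11,3,19,18,14]
swap(10,12) ⇒ [9,4,13,12,2,10,1,6,11,3,14,18,19]; return 10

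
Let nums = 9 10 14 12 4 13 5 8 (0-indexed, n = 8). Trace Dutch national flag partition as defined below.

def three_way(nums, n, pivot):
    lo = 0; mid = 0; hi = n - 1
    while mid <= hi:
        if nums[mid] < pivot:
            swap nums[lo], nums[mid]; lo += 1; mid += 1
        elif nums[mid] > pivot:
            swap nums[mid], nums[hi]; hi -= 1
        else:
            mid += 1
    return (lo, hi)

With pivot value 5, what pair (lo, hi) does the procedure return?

pivot = 5; lo=0, mid=0, hi=7
nums[mid]=9>5: swap nums[0],nums[7]; hi=6 → 8 10 14 12 4 13 5 9
nums[mid]=8>5: swap nums[0],nums[6]; hi=5 → 5 10 14 12 4 13 8 9
nums[mid]=5=5: mid=1
nums[mid]=10>5: swap nums[1],nums[5]; hi=4 → 5 13 14 12 4 10 8 9
nums[mid]=13>5: swap nums[1],nums[4]; hi=3 → 5 4 14 12 13 10 8 9
nums[mid]=4<5: swap nums[0],nums[1]; lo=1,mid=2 → 4 5 14 12 13 10 8 9
nums[mid]=14>5: swap nums[2],nums[3]; hi=2 → 4 5 12 14 13 10 8 9
nums[mid]=12>5: swap nums[2],nums[2]; hi=1 → 4 5 12 14 13 10 8 9
end: lo=1, hi=1; nums = 4 5 12 14 13 10 8 9

(1, 1)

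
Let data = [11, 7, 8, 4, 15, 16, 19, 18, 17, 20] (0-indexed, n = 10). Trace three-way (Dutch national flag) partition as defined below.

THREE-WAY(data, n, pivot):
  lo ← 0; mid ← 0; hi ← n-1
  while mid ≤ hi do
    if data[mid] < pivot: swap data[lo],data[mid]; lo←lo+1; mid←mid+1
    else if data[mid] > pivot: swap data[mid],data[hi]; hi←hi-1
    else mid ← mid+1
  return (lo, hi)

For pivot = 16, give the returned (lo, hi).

(5, 5)

lo=0 mid=0 hi=9
11<16: swap(0,0), lo=1 mid=1 ⇒ [11, 7, 8, 4, 15, 16, 19, 18, 17, 20]
7<16: swap(1,1), lo=2 mid=2 ⇒ [11, 7, 8, 4, 15, 16, 19, 18, 17, 20]
8<16: swap(2,2), lo=3 mid=3 ⇒ [11, 7, 8, 4, 15, 16, 19, 18, 17, 20]
4<16: swap(3,3), lo=4 mid=4 ⇒ [11, 7, 8, 4, 15, 16, 19, 18, 17, 20]
15<16: swap(4,4), lo=5 mid=5 ⇒ [11, 7, 8, 4, 15, 16, 19, 18, 17, 20]
16=16: mid=6
19>16: swap(6,9), hi=8 ⇒ [11, 7, 8, 4, 15, 16, 20, 18, 17, 19]
20>16: swap(6,8), hi=7 ⇒ [11, 7, 8, 4, 15, 16, 17, 18, 20, 19]
17>16: swap(6,7), hi=6 ⇒ [11, 7, 8, 4, 15, 16, 18, 17, 20, 19]
18>16: swap(6,6), hi=5 ⇒ [11, 7, 8, 4, 15, 16, 18, 17, 20, 19]
done. lo=5 hi=5; data=[11, 7, 8, 4, 15, 16, 18, 17, 20, 19]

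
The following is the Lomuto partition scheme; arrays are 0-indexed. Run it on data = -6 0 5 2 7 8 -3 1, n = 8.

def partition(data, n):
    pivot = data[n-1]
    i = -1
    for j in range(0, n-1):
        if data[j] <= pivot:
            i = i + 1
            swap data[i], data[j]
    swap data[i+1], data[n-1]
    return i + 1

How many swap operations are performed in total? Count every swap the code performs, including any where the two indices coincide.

4

pivot = data[7] = 1; i = -1
j=0: data[0]=-6 ≤ 1 → i=0, swap data[0],data[0] (no change) → -6 0 5 2 7 8 -3 1
j=1: data[1]=0 ≤ 1 → i=1, swap data[1],data[1] (no change) → -6 0 5 2 7 8 -3 1
j=2: data[2]=5 > 1 → no swap
j=3: data[3]=2 > 1 → no swap
j=4: data[4]=7 > 1 → no swap
j=5: data[5]=8 > 1 → no swap
j=6: data[6]=-3 ≤ 1 → i=2, swap data[2],data[6] → -6 0 -3 2 7 8 5 1
final swap data[3],data[7] → -6 0 -3 1 7 8 5 2; return 3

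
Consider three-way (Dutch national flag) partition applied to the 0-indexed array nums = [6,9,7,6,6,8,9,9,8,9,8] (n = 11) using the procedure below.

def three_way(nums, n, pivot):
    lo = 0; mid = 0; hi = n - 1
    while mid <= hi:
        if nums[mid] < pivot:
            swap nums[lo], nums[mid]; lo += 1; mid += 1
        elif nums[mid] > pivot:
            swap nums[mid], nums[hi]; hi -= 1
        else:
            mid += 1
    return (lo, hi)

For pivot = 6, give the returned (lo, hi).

(0, 2)

lo=0 mid=0 hi=10
6=6: mid=1
9>6: swap(1,10), hi=9 ⇒ [6,8,7,6,6,8,9,9,8,9,9]
8>6: swap(1,9), hi=8 ⇒ [6,9,7,6,6,8,9,9,8,8,9]
9>6: swap(1,8), hi=7 ⇒ [6,8,7,6,6,8,9,9,9,8,9]
8>6: swap(1,7), hi=6 ⇒ [6,9,7,6,6,8,9,8,9,8,9]
9>6: swap(1,6), hi=5 ⇒ [6,9,7,6,6,8,9,8,9,8,9]
9>6: swap(1,5), hi=4 ⇒ [6,8,7,6,6,9,9,8,9,8,9]
8>6: swap(1,4), hi=3 ⇒ [6,6,7,6,8,9,9,8,9,8,9]
6=6: mid=2
7>6: swap(2,3), hi=2 ⇒ [6,6,6,7,8,9,9,8,9,8,9]
6=6: mid=3
done. lo=0 hi=2; nums=[6,6,6,7,8,9,9,8,9,8,9]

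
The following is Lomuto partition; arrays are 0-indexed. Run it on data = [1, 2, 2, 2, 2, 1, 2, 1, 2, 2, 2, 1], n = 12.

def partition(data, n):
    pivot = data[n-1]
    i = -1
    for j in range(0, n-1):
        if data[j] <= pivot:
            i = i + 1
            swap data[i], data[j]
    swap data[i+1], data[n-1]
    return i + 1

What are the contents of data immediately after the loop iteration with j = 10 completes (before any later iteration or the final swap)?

pivot=1, i=-1
j=0: 1≤1, i=0, swap(0,0) ⇒ [1, 2, 2, 2, 2, 1, 2, 1, 2, 2, 2, 1]
j=1: 2>1, skip
j=2: 2>1, skip
j=3: 2>1, skip
j=4: 2>1, skip
j=5: 1≤1, i=1, swap(1,5) ⇒ [1, 1, 2, 2, 2, 2, 2, 1, 2, 2, 2, 1]
j=6: 2>1, skip
j=7: 1≤1, i=2, swap(2,7) ⇒ [1, 1, 1, 2, 2, 2, 2, 2, 2, 2, 2, 1]
j=8: 2>1, skip
j=9: 2>1, skip
j=10: 2>1, skip
(after j=10) data = [1, 1, 1, 2, 2, 2, 2, 2, 2, 2, 2, 1]

[1, 1, 1, 2, 2, 2, 2, 2, 2, 2, 2, 1]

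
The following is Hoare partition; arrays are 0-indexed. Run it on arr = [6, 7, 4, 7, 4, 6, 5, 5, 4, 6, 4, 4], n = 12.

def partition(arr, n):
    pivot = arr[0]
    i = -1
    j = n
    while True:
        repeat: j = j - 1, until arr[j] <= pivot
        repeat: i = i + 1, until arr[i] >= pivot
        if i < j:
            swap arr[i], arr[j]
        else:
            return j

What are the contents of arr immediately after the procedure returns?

[4, 4, 4, 6, 4, 4, 5, 5, 6, 7, 7, 6]

pivot = arr[0] = 6; i = -1, j = 12
j→11 (arr[11]=4≤6), i→0 (arr[0]=6≥6); i<j, swap → [4, 7, 4, 7, 4, 6, 5, 5, 4, 6, 4, 6]
j→10 (arr[10]=4≤6), i→1 (arr[1]=7≥6); i<j, swap → [4, 4, 4, 7, 4, 6, 5, 5, 4, 6, 7, 6]
j→9 (arr[9]=6≤6), i→3 (arr[3]=7≥6); i<j, swap → [4, 4, 4, 6, 4, 6, 5, 5, 4, 7, 7, 6]
j→8 (arr[8]=4≤6), i→5 (arr[5]=6≥6); i<j, swap → [4, 4, 4, 6, 4, 4, 5, 5, 6, 7, 7, 6]
j→7, i→8; i≥j, return j=7. arr = [4, 4, 4, 6, 4, 4, 5, 5, 6, 7, 7, 6]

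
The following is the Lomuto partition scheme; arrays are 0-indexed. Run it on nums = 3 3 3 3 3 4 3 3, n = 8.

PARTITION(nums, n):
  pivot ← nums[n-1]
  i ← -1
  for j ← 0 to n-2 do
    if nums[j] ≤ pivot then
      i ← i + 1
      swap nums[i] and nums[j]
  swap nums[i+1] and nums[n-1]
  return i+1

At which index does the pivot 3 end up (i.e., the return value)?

6

pivot = nums[7] = 3; i = -1
j=0: nums[0]=3 ≤ 3 → i=0, swap nums[0],nums[0] (no change) → 3 3 3 3 3 4 3 3
j=1: nums[1]=3 ≤ 3 → i=1, swap nums[1],nums[1] (no change) → 3 3 3 3 3 4 3 3
j=2: nums[2]=3 ≤ 3 → i=2, swap nums[2],nums[2] (no change) → 3 3 3 3 3 4 3 3
j=3: nums[3]=3 ≤ 3 → i=3, swap nums[3],nums[3] (no change) → 3 3 3 3 3 4 3 3
j=4: nums[4]=3 ≤ 3 → i=4, swap nums[4],nums[4] (no change) → 3 3 3 3 3 4 3 3
j=5: nums[5]=4 > 3 → no swap
j=6: nums[6]=3 ≤ 3 → i=5, swap nums[5],nums[6] → 3 3 3 3 3 3 4 3
final swap nums[6],nums[7] → 3 3 3 3 3 3 3 4; return 6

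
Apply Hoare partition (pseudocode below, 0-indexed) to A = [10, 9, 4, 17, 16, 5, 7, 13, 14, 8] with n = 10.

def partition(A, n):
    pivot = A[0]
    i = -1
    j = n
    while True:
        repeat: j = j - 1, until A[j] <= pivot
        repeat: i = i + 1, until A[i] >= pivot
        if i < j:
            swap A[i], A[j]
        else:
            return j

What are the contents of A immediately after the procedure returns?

pivot=10
j stops at 9 (8), i stops at 0 (10); swap ⇒ [8, 9, 4, 17, 16, 5, 7, 13, 14, 10]
j stops at 6 (7), i stops at 3 (17); swap ⇒ [8, 9, 4, 7, 16, 5, 17, 13, 14, 10]
j stops at 5 (5), i stops at 4 (16); swap ⇒ [8, 9, 4, 7, 5, 16, 17, 13, 14, 10]
j stops at 4, i stops at 5; i≥j ⇒ return 4. A=[8, 9, 4, 7, 5, 16, 17, 13, 14, 10]

[8, 9, 4, 7, 5, 16, 17, 13, 14, 10]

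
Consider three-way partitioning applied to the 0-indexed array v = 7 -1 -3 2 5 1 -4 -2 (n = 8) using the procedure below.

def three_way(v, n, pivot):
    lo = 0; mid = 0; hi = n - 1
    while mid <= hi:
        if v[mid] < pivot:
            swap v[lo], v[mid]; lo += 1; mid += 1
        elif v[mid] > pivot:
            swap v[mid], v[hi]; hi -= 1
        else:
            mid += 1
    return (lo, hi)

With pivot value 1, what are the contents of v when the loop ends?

-2 -1 -3 -4 1 5 2 7

pivot = 1; lo=0, mid=0, hi=7
v[mid]=7>1: swap v[0],v[7]; hi=6 → -2 -1 -3 2 5 1 -4 7
v[mid]=-2<1: swap v[0],v[0]; lo=1,mid=1 → -2 -1 -3 2 5 1 -4 7
v[mid]=-1<1: swap v[1],v[1]; lo=2,mid=2 → -2 -1 -3 2 5 1 -4 7
v[mid]=-3<1: swap v[2],v[2]; lo=3,mid=3 → -2 -1 -3 2 5 1 -4 7
v[mid]=2>1: swap v[3],v[6]; hi=5 → -2 -1 -3 -4 5 1 2 7
v[mid]=-4<1: swap v[3],v[3]; lo=4,mid=4 → -2 -1 -3 -4 5 1 2 7
v[mid]=5>1: swap v[4],v[5]; hi=4 → -2 -1 -3 -4 1 5 2 7
v[mid]=1=1: mid=5
end: lo=4, hi=4; v = -2 -1 -3 -4 1 5 2 7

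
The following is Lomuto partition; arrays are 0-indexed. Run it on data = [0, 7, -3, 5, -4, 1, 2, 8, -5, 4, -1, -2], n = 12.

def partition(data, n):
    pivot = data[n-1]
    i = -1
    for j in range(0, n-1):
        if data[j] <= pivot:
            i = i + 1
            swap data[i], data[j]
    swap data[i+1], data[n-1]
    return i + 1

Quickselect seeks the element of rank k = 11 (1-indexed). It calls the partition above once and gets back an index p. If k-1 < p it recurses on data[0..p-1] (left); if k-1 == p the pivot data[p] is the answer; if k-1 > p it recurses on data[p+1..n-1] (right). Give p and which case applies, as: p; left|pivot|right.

3; right

pivot = data[11] = -2; i = -1
j=0: data[0]=0 > -2 → no swap
j=1: data[1]=7 > -2 → no swap
j=2: data[2]=-3 ≤ -2 → i=0, swap data[0],data[2] → [-3, 7, 0, 5, -4, 1, 2, 8, -5, 4, -1, -2]
j=3: data[3]=5 > -2 → no swap
j=4: data[4]=-4 ≤ -2 → i=1, swap data[1],data[4] → [-3, -4, 0, 5, 7, 1, 2, 8, -5, 4, -1, -2]
j=5: data[5]=1 > -2 → no swap
j=6: data[6]=2 > -2 → no swap
j=7: data[7]=8 > -2 → no swap
j=8: data[8]=-5 ≤ -2 → i=2, swap data[2],data[8] → [-3, -4, -5, 5, 7, 1, 2, 8, 0, 4, -1, -2]
j=9: data[9]=4 > -2 → no swap
j=10: data[10]=-1 > -2 → no swap
final swap data[3],data[11] → [-3, -4, -5, -2, 7, 1, 2, 8, 0, 4, -1, 5]; return 3
p = 3; k-1 = 10 > 3 ⇒ right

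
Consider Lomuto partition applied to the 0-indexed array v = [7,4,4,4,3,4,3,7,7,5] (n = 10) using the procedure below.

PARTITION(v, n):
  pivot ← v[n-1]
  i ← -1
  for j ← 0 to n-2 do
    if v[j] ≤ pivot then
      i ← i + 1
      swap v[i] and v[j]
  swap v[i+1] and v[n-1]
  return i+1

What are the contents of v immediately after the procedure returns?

[4,4,4,3,4,3,5,7,7,7]

pivot = v[9] = 5; i = -1
j=0: v[0]=7 > 5 → no swap
j=1: v[1]=4 ≤ 5 → i=0, swap v[0],v[1] → [4,7,4,4,3,4,3,7,7,5]
j=2: v[2]=4 ≤ 5 → i=1, swap v[1],v[2] → [4,4,7,4,3,4,3,7,7,5]
j=3: v[3]=4 ≤ 5 → i=2, swap v[2],v[3] → [4,4,4,7,3,4,3,7,7,5]
j=4: v[4]=3 ≤ 5 → i=3, swap v[3],v[4] → [4,4,4,3,7,4,3,7,7,5]
j=5: v[5]=4 ≤ 5 → i=4, swap v[4],v[5] → [4,4,4,3,4,7,3,7,7,5]
j=6: v[6]=3 ≤ 5 → i=5, swap v[5],v[6] → [4,4,4,3,4,3,7,7,7,5]
j=7: v[7]=7 > 5 → no swap
j=8: v[8]=7 > 5 → no swap
final swap v[6],v[9] → [4,4,4,3,4,3,5,7,7,7]; return 6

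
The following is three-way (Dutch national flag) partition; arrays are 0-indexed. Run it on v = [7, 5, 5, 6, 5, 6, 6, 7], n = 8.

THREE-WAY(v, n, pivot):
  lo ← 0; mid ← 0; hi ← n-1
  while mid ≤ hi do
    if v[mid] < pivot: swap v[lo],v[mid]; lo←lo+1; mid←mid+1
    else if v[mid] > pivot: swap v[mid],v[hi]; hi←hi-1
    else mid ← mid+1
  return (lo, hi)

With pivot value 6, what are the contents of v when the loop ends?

[5, 5, 5, 6, 6, 6, 7, 7]

lo=0 mid=0 hi=7
7>6: swap(0,7), hi=6 ⇒ [7, 5, 5, 6, 5, 6, 6, 7]
7>6: swap(0,6), hi=5 ⇒ [6, 5, 5, 6, 5, 6, 7, 7]
6=6: mid=1
5<6: swap(0,1), lo=1 mid=2 ⇒ [5, 6, 5, 6, 5, 6, 7, 7]
5<6: swap(1,2), lo=2 mid=3 ⇒ [5, 5, 6, 6, 5, 6, 7, 7]
6=6: mid=4
5<6: swap(2,4), lo=3 mid=5 ⇒ [5, 5, 5, 6, 6, 6, 7, 7]
6=6: mid=6
done. lo=3 hi=5; v=[5, 5, 5, 6, 6, 6, 7, 7]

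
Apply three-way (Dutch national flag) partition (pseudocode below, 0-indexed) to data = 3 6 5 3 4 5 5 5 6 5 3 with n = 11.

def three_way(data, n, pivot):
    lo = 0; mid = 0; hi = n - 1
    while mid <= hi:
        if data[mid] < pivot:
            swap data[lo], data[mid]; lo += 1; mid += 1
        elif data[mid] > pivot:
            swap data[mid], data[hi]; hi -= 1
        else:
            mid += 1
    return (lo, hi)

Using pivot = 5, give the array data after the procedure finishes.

3 3 3 4 5 5 5 5 5 6 6

pivot = 5; lo=0, mid=0, hi=10
data[mid]=3<5: swap data[0],data[0]; lo=1,mid=1 → 3 6 5 3 4 5 5 5 6 5 3
data[mid]=6>5: swap data[1],data[10]; hi=9 → 3 3 5 3 4 5 5 5 6 5 6
data[mid]=3<5: swap data[1],data[1]; lo=2,mid=2 → 3 3 5 3 4 5 5 5 6 5 6
data[mid]=5=5: mid=3
data[mid]=3<5: swap data[2],data[3]; lo=3,mid=4 → 3 3 3 5 4 5 5 5 6 5 6
data[mid]=4<5: swap data[3],data[4]; lo=4,mid=5 → 3 3 3 4 5 5 5 5 6 5 6
data[mid]=5=5: mid=6
data[mid]=5=5: mid=7
data[mid]=5=5: mid=8
data[mid]=6>5: swap data[8],data[9]; hi=8 → 3 3 3 4 5 5 5 5 5 6 6
data[mid]=5=5: mid=9
end: lo=4, hi=8; data = 3 3 3 4 5 5 5 5 5 6 6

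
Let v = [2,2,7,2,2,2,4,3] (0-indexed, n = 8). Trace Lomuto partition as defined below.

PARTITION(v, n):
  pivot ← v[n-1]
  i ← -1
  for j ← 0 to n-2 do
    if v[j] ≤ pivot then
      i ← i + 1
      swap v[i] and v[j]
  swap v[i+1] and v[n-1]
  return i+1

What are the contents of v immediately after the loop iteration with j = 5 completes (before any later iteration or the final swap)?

[2,2,2,2,2,7,4,3]

pivot = v[7] = 3; i = -1
j=0: v[0]=2 ≤ 3 → i=0, swap v[0],v[0] (no change) → [2,2,7,2,2,2,4,3]
j=1: v[1]=2 ≤ 3 → i=1, swap v[1],v[1] (no change) → [2,2,7,2,2,2,4,3]
j=2: v[2]=7 > 3 → no swap
j=3: v[3]=2 ≤ 3 → i=2, swap v[2],v[3] → [2,2,2,7,2,2,4,3]
j=4: v[4]=2 ≤ 3 → i=3, swap v[3],v[4] → [2,2,2,2,7,2,4,3]
j=5: v[5]=2 ≤ 3 → i=4, swap v[4],v[5] → [2,2,2,2,2,7,4,3]
(after j=5) v = [2,2,2,2,2,7,4,3]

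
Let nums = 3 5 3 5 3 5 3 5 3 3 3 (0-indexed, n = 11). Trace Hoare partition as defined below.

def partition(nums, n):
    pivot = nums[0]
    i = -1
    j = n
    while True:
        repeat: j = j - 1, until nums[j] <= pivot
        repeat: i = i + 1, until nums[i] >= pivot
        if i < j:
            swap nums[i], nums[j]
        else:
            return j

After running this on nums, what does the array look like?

3 3 3 3 3 5 5 5 3 5 3

pivot=3
j stops at 10 (3), i stops at 0 (3); swap ⇒ 3 5 3 5 3 5 3 5 3 3 3
j stops at 9 (3), i stops at 1 (5); swap ⇒ 3 3 3 5 3 5 3 5 3 5 3
j stops at 8 (3), i stops at 2 (3); swap ⇒ 3 3 3 5 3 5 3 5 3 5 3
j stops at 6 (3), i stops at 3 (5); swap ⇒ 3 3 3 3 3 5 5 5 3 5 3
j stops at 4, i stops at 4; i≥j ⇒ return 4. nums=3 3 3 3 3 5 5 5 3 5 3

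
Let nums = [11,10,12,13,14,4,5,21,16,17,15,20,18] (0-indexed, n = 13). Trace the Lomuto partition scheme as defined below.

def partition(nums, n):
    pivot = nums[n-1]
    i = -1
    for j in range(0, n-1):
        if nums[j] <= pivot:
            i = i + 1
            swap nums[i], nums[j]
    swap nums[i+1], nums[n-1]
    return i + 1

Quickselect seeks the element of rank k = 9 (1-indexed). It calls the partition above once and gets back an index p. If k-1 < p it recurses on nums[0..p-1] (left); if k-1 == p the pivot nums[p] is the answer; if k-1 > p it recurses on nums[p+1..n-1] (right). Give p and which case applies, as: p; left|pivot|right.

10; left

pivot = nums[12] = 18; i = -1
j=0: nums[0]=11 ≤ 18 → i=0, swap nums[0],nums[0] (no change) → [11,10,12,13,14,4,5,21,16,17,15,20,18]
j=1: nums[1]=10 ≤ 18 → i=1, swap nums[1],nums[1] (no change) → [11,10,12,13,14,4,5,21,16,17,15,20,18]
j=2: nums[2]=12 ≤ 18 → i=2, swap nums[2],nums[2] (no change) → [11,10,12,13,14,4,5,21,16,17,15,20,18]
j=3: nums[3]=13 ≤ 18 → i=3, swap nums[3],nums[3] (no change) → [11,10,12,13,14,4,5,21,16,17,15,20,18]
j=4: nums[4]=14 ≤ 18 → i=4, swap nums[4],nums[4] (no change) → [11,10,12,13,14,4,5,21,16,17,15,20,18]
j=5: nums[5]=4 ≤ 18 → i=5, swap nums[5],nums[5] (no change) → [11,10,12,13,14,4,5,21,16,17,15,20,18]
j=6: nums[6]=5 ≤ 18 → i=6, swap nums[6],nums[6] (no change) → [11,10,12,13,14,4,5,21,16,17,15,20,18]
j=7: nums[7]=21 > 18 → no swap
j=8: nums[8]=16 ≤ 18 → i=7, swap nums[7],nums[8] → [11,10,12,13,14,4,5,16,21,17,15,20,18]
j=9: nums[9]=17 ≤ 18 → i=8, swap nums[8],nums[9] → [11,10,12,13,14,4,5,16,17,21,15,20,18]
j=10: nums[10]=15 ≤ 18 → i=9, swap nums[9],nums[10] → [11,10,12,13,14,4,5,16,17,15,21,20,18]
j=11: nums[11]=20 > 18 → no swap
final swap nums[10],nums[12] → [11,10,12,13,14,4,5,16,17,15,18,20,21]; return 10
p = 10; k-1 = 8 < 10 ⇒ left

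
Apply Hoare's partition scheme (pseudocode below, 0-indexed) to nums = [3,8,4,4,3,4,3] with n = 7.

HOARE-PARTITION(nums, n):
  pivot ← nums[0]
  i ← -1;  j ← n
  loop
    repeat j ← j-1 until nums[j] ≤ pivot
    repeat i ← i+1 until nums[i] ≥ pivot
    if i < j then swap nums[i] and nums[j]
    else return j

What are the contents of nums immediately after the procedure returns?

[3,3,4,4,8,4,3]

pivot = nums[0] = 3; i = -1, j = 7
j→6 (nums[6]=3≤3), i→0 (nums[0]=3≥3); i<j, swap → [3,8,4,4,3,4,3]
j→4 (nums[4]=3≤3), i→1 (nums[1]=8≥3); i<j, swap → [3,3,4,4,8,4,3]
j→1, i→2; i≥j, return j=1. nums = [3,3,4,4,8,4,3]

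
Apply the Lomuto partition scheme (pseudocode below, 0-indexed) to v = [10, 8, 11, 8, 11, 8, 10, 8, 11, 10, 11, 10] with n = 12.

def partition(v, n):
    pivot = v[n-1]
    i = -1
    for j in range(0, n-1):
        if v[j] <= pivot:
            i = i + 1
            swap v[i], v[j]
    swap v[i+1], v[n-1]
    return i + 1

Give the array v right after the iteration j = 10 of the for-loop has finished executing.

pivot = v[11] = 10; i = -1
j=0: v[0]=10 ≤ 10 → i=0, swap v[0],v[0] (no change) → [10, 8, 11, 8, 11, 8, 10, 8, 11, 10, 11, 10]
j=1: v[1]=8 ≤ 10 → i=1, swap v[1],v[1] (no change) → [10, 8, 11, 8, 11, 8, 10, 8, 11, 10, 11, 10]
j=2: v[2]=11 > 10 → no swap
j=3: v[3]=8 ≤ 10 → i=2, swap v[2],v[3] → [10, 8, 8, 11, 11, 8, 10, 8, 11, 10, 11, 10]
j=4: v[4]=11 > 10 → no swap
j=5: v[5]=8 ≤ 10 → i=3, swap v[3],v[5] → [10, 8, 8, 8, 11, 11, 10, 8, 11, 10, 11, 10]
j=6: v[6]=10 ≤ 10 → i=4, swap v[4],v[6] → [10, 8, 8, 8, 10, 11, 11, 8, 11, 10, 11, 10]
j=7: v[7]=8 ≤ 10 → i=5, swap v[5],v[7] → [10, 8, 8, 8, 10, 8, 11, 11, 11, 10, 11, 10]
j=8: v[8]=11 > 10 → no swap
j=9: v[9]=10 ≤ 10 → i=6, swap v[6],v[9] → [10, 8, 8, 8, 10, 8, 10, 11, 11, 11, 11, 10]
j=10: v[10]=11 > 10 → no swap
(after j=10) v = [10, 8, 8, 8, 10, 8, 10, 11, 11, 11, 11, 10]

[10, 8, 8, 8, 10, 8, 10, 11, 11, 11, 11, 10]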